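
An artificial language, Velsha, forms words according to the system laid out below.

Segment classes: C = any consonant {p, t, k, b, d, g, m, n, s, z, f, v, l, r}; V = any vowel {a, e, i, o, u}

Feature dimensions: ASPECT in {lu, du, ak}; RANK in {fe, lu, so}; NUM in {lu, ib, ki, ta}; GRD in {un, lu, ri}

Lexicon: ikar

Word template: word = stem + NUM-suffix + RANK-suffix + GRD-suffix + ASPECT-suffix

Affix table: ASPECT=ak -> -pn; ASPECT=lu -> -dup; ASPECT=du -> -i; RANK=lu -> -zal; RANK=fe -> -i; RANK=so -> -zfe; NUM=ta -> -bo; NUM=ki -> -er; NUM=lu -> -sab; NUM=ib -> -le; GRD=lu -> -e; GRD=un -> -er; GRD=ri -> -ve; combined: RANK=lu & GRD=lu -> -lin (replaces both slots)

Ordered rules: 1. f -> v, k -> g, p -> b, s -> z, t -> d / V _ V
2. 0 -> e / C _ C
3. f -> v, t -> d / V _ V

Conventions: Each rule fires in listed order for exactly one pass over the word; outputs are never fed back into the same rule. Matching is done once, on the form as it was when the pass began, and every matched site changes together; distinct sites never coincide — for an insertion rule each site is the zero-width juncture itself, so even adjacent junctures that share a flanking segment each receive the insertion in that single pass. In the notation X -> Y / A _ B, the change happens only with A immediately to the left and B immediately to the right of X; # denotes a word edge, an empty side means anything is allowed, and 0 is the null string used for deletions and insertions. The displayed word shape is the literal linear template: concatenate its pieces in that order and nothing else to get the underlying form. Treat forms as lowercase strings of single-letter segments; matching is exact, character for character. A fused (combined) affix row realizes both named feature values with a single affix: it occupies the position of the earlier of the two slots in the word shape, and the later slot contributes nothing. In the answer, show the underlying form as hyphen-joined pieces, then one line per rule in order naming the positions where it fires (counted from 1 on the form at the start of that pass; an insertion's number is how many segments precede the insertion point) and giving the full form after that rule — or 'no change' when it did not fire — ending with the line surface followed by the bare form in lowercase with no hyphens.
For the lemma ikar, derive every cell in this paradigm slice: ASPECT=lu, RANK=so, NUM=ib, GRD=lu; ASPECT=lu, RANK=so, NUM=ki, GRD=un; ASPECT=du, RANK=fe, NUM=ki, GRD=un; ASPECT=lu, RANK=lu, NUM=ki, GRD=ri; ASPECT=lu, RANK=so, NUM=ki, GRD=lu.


cell ASPECT=lu, RANK=so, NUM=ib, GRD=lu:
underlying: ikar-le-zfe-e-dup
1. f -> v, k -> g, p -> b, s -> z, t -> d / V _ V: fires at position(s) 2: igarlezfeedup
2. 0 -> e / C _ C: inserts after position(s) 4, 7: igarelezefeedup
3. f -> v, t -> d / V _ V: fires at position(s) 10: igarelezeveedup
surface: igarelezeveedup

cell ASPECT=lu, RANK=so, NUM=ki, GRD=un:
underlying: ikar-er-zfe-er-dup
1. f -> v, k -> g, p -> b, s -> z, t -> d / V _ V: fires at position(s) 2: igarerzfeerdup
2. 0 -> e / C _ C: inserts after position(s) 6, 7, 11: igarerezefeeredup
3. f -> v, t -> d / V _ V: fires at position(s) 10: igarerezeveeredup
surface: igarerezeveeredup

cell ASPECT=du, RANK=fe, NUM=ki, GRD=un:
underlying: ikar-er-i-er-i
1. f -> v, k -> g, p -> b, s -> z, t -> d / V _ V: fires at position(s) 2: igarerieri
2. 0 -> e / C _ C: no change
3. f -> v, t -> d / V _ V: no change
surface: igarerieri

cell ASPECT=lu, RANK=lu, NUM=ki, GRD=ri:
underlying: ikar-er-zal-ve-dup
1. f -> v, k -> g, p -> b, s -> z, t -> d / V _ V: fires at position(s) 2: igarerzalvedup
2. 0 -> e / C _ C: inserts after position(s) 6, 9: igarerezalevedup
3. f -> v, t -> d / V _ V: no change
surface: igarerezalevedup

cell ASPECT=lu, RANK=so, NUM=ki, GRD=lu:
underlying: ikar-er-zfe-e-dup
1. f -> v, k -> g, p -> b, s -> z, t -> d / V _ V: fires at position(s) 2: igarerzfeedup
2. 0 -> e / C _ C: inserts after position(s) 6, 7: igarerezefeedup
3. f -> v, t -> d / V _ V: fires at position(s) 10: igarerezeveedup
surface: igarerezeveedup


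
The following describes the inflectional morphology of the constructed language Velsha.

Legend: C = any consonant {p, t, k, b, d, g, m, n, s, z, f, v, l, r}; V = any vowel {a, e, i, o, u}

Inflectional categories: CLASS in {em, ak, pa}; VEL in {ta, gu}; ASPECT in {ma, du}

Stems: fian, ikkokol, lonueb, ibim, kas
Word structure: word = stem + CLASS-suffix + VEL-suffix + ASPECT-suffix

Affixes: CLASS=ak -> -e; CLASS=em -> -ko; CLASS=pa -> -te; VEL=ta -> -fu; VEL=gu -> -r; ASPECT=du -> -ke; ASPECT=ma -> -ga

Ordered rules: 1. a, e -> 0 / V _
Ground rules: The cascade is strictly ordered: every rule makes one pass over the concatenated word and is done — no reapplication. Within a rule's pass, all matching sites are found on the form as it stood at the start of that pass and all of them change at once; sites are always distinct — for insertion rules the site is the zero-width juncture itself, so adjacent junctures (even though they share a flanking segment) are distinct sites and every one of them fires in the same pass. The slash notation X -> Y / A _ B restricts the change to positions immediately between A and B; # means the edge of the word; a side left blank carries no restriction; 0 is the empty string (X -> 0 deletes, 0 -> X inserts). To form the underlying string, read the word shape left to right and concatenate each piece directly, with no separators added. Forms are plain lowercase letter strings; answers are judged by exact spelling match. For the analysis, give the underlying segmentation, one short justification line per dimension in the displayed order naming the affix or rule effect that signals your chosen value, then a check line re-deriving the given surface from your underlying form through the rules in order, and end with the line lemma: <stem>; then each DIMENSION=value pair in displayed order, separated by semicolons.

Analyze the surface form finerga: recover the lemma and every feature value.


underlying: fian-e-r-ga
CLASS=ak - signalled by the affix -e
VEL=gu - signalled by the affix -r
ASPECT=ma - signalled by the affix -ga
check: fianerga -> finerga
lemma: fian; CLASS=ak; VEL=gu; ASPECT=ma


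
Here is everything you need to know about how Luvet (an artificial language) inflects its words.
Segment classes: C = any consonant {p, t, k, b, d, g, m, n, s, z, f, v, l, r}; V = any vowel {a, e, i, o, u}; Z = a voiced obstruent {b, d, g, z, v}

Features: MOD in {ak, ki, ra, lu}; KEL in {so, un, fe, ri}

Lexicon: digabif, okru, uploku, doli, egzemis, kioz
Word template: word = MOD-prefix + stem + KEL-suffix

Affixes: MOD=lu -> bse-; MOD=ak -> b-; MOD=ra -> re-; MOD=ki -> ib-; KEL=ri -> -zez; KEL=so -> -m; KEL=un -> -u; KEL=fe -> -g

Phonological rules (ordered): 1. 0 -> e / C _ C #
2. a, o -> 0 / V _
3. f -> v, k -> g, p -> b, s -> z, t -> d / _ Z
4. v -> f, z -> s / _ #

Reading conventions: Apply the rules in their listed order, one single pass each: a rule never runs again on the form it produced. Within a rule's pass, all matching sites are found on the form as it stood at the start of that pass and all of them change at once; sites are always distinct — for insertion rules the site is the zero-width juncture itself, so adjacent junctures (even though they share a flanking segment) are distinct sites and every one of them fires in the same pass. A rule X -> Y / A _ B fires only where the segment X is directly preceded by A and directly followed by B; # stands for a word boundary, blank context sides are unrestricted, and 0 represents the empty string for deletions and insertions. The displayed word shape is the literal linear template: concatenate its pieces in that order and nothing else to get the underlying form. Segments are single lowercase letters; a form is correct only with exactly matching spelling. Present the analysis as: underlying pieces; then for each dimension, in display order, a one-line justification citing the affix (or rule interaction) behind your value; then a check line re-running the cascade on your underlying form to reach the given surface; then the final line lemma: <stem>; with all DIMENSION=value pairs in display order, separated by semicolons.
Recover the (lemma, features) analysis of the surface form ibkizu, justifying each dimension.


underlying: ib-kioz-u
MOD=ki - signalled by the affix ib-
KEL=un - signalled by the affix -u
check: ibkiozu -> ibkiozu -> ibkizu -> ibkizu -> ibkizu
lemma: kioz; MOD=ki; KEL=un


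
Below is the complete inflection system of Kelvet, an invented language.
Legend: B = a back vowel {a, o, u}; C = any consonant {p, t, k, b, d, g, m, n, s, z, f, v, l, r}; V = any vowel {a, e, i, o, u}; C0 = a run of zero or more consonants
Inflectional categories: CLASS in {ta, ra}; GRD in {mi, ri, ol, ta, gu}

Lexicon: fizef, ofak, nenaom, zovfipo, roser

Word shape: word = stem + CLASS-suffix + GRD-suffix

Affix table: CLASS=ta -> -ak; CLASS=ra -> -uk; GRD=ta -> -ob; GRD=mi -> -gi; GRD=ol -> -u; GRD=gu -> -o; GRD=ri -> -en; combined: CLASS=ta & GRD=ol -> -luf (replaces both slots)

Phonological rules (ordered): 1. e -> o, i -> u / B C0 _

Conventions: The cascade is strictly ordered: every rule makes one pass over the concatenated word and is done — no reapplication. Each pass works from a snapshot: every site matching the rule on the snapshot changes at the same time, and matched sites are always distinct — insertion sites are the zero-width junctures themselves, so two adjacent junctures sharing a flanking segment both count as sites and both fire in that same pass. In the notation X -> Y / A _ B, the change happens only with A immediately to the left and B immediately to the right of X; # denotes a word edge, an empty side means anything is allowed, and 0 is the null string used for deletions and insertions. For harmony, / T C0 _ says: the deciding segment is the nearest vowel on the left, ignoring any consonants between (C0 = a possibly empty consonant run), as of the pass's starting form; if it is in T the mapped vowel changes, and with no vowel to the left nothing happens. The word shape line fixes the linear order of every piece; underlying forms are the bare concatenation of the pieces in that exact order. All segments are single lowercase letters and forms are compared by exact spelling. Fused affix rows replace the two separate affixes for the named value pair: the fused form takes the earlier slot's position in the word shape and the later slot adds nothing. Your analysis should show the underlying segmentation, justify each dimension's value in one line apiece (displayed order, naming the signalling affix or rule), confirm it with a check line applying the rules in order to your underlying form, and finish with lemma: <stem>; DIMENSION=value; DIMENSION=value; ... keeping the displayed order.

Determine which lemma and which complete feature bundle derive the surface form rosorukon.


underlying: roser-uk-en
CLASS=ra - signalled by the affix -uk
GRD=ri - signalled by the affix -en
check: roseruken -> rosorukon
lemma: roser; CLASS=ra; GRD=ri


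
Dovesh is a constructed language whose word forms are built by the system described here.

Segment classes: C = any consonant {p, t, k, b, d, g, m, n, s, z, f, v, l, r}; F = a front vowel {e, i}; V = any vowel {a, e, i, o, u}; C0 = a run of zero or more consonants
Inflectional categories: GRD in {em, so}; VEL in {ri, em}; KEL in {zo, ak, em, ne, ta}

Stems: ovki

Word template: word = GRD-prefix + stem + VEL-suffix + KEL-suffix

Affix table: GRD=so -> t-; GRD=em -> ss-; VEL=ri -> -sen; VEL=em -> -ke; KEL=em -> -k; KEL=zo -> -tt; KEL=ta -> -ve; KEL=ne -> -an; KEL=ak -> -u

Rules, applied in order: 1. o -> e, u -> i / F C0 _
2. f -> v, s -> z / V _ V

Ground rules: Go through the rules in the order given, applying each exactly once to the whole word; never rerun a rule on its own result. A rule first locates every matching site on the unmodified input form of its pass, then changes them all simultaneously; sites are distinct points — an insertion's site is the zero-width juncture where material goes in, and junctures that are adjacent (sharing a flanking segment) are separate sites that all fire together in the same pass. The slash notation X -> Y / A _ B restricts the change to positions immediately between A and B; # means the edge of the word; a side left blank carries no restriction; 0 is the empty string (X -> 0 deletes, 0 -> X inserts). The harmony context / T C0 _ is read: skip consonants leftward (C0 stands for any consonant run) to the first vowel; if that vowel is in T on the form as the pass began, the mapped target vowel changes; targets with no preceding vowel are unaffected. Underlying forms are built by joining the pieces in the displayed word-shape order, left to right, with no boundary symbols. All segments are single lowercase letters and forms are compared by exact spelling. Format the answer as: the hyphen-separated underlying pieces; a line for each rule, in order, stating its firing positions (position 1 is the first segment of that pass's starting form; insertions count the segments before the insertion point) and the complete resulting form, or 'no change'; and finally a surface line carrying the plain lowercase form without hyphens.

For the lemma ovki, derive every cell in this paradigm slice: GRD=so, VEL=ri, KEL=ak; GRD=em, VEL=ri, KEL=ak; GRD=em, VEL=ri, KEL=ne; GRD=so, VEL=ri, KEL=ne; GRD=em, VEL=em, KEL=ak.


cell GRD=so, VEL=ri, KEL=ak:
underlying: t-ovki-sen-u
1. o -> e, u -> i / F C0 _: fires at position(s) 9: tovkiseni
2. f -> v, s -> z / V _ V: fires at position(s) 6: tovkizeni
surface: tovkizeni

cell GRD=em, VEL=ri, KEL=ak:
underlying: ss-ovki-sen-u
1. o -> e, u -> i / F C0 _: fires at position(s) 10: ssovkiseni
2. f -> v, s -> z / V _ V: fires at position(s) 7: ssovkizeni
surface: ssovkizeni

cell GRD=em, VEL=ri, KEL=ne:
underlying: ss-ovki-sen-an
1. o -> e, u -> i / F C0 _: no change
2. f -> v, s -> z / V _ V: fires at position(s) 7: ssovkizenan
surface: ssovkizenan

cell GRD=so, VEL=ri, KEL=ne:
underlying: t-ovki-sen-an
1. o -> e, u -> i / F C0 _: no change
2. f -> v, s -> z / V _ V: fires at position(s) 6: tovkizenan
surface: tovkizenan

cell GRD=em, VEL=em, KEL=ak:
underlying: ss-ovki-ke-u
1. o -> e, u -> i / F C0 _: fires at position(s) 9: ssovkikei
2. f -> v, s -> z / V _ V: no change
surface: ssovkikei


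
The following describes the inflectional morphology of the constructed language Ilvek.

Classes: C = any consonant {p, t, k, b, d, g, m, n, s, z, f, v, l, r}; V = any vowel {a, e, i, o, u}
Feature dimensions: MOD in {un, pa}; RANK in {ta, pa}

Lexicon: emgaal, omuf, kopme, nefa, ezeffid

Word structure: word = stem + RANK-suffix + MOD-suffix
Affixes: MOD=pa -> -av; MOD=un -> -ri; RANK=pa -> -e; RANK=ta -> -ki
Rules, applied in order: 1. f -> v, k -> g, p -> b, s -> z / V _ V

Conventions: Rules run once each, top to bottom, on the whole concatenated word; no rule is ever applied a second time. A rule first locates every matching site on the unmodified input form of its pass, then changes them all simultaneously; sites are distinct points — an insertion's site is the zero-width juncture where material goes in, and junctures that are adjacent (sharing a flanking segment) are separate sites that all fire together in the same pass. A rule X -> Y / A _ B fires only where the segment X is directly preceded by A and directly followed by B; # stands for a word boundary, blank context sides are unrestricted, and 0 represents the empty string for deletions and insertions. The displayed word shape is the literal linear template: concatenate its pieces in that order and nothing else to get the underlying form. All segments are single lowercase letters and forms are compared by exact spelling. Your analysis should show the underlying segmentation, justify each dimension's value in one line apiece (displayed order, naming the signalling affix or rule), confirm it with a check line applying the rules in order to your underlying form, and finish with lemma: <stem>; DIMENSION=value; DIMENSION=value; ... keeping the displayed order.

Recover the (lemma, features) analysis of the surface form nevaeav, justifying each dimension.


underlying: nefa-e-av
MOD=pa - signalled by the affix -av
RANK=pa - signalled by the affix -e
check: nefaeav -> nevaeav
lemma: nefa; MOD=pa; RANK=pa


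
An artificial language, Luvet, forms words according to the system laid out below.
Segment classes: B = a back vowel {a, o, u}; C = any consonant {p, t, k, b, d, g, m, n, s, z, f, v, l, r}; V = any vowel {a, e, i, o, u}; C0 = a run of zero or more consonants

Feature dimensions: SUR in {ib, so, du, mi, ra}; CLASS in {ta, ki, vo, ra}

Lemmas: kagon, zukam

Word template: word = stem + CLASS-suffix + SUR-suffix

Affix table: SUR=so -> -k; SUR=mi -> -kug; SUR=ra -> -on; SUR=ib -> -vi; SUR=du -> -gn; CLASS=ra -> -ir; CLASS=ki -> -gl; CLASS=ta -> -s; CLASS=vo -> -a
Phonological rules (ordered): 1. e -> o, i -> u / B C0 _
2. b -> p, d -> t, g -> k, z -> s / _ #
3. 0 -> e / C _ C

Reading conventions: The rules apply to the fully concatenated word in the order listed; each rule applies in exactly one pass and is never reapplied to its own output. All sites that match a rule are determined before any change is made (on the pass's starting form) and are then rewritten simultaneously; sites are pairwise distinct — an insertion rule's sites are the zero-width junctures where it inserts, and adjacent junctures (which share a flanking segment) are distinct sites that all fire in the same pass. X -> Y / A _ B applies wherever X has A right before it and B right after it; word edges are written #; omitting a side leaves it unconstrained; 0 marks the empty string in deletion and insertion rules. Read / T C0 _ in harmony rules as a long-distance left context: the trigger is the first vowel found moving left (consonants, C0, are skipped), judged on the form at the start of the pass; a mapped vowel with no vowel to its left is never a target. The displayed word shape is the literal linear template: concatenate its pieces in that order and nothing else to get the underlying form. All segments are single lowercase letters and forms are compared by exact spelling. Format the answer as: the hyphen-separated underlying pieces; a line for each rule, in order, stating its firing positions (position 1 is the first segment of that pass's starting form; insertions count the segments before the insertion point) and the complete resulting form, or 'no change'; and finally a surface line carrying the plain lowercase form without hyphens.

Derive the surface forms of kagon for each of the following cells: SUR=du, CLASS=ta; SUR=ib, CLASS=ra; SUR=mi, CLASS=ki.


cell SUR=du, CLASS=ta:
underlying: kagon-s-gn
1. e -> o, i -> u / B C0 _: no change
2. b -> p, d -> t, g -> k, z -> s / _ #: no change
3. 0 -> e / C _ C: inserts after position(s) 5, 6, 7: kagonesegen
surface: kagonesegen

cell SUR=ib, CLASS=ra:
underlying: kagon-ir-vi
1. e -> o, i -> u / B C0 _: fires at position(s) 6: kagonurvi
2. b -> p, d -> t, g -> k, z -> s / _ #: no change
3. 0 -> e / C _ C: inserts after position(s) 7: kagonurevi
surface: kagonurevi

cell SUR=mi, CLASS=ki:
underlying: kagon-gl-kug
1. e -> o, i -> u / B C0 _: no change
2. b -> p, d -> t, g -> k, z -> s / _ #: fires at position(s) 10: kagonglkuk
3. 0 -> e / C _ C: inserts after position(s) 5, 6, 7: kagonegelekuk
surface: kagonegelekuk


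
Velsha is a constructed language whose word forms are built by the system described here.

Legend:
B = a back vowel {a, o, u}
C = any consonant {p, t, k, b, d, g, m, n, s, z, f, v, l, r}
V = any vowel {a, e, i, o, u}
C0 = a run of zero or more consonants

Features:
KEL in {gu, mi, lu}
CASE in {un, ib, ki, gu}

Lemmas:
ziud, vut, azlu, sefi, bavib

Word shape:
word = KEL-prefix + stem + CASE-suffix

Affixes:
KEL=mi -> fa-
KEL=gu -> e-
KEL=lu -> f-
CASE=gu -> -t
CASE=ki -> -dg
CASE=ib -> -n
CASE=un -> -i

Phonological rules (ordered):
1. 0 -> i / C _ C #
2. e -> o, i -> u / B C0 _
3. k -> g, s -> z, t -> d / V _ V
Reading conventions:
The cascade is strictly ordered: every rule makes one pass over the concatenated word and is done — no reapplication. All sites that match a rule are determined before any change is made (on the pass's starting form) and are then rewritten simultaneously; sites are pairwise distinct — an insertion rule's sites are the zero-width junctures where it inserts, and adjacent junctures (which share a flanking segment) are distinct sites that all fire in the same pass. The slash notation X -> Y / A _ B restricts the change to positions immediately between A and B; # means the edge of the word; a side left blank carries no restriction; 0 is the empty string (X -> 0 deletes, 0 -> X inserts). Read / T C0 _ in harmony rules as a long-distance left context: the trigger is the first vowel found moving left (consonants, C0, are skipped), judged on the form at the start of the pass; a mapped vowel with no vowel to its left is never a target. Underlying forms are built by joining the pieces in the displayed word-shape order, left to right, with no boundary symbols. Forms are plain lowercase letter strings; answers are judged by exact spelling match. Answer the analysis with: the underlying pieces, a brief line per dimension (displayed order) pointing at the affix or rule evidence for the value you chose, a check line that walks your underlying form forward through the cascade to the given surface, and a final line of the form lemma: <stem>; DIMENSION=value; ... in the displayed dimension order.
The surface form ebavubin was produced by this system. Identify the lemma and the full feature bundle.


underlying: e-bavib-n
KEL=gu - signalled by the affix e-
CASE=ib - signalled by the affix -n
check: ebavibn -> ebavibin -> ebavubin -> ebavubin
lemma: bavib; KEL=gu; CASE=ib


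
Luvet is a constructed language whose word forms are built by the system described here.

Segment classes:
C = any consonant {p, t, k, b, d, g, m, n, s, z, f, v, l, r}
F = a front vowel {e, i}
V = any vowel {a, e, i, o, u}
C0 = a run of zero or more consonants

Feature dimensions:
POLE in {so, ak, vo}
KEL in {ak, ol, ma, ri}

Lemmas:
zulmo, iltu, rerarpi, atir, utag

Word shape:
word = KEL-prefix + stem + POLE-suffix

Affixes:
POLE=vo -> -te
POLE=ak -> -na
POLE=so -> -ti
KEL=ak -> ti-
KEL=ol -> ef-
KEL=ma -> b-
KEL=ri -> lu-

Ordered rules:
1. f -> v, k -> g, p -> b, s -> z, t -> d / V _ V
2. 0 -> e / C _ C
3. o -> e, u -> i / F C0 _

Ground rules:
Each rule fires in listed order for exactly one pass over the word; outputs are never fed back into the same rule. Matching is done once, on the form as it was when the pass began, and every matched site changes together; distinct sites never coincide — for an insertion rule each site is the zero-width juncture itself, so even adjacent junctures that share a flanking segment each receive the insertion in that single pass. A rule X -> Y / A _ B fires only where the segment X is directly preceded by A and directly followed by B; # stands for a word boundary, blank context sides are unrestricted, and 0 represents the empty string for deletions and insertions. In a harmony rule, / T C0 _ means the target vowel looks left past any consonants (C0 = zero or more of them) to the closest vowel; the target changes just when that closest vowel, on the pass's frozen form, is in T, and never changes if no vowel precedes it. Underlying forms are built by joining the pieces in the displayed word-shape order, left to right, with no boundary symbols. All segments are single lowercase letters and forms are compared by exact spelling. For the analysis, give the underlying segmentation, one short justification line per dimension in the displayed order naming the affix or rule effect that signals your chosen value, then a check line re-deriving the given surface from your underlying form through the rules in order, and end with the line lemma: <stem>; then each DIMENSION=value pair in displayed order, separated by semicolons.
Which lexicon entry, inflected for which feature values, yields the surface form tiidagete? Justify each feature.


underlying: ti-utag-te
POLE=vo - signalled by the affix -te
KEL=ak - signalled by the affix ti-
check: tiutagte -> tiudagte -> tiudagete -> tiidagete
lemma: utag; POLE=vo; KEL=ak


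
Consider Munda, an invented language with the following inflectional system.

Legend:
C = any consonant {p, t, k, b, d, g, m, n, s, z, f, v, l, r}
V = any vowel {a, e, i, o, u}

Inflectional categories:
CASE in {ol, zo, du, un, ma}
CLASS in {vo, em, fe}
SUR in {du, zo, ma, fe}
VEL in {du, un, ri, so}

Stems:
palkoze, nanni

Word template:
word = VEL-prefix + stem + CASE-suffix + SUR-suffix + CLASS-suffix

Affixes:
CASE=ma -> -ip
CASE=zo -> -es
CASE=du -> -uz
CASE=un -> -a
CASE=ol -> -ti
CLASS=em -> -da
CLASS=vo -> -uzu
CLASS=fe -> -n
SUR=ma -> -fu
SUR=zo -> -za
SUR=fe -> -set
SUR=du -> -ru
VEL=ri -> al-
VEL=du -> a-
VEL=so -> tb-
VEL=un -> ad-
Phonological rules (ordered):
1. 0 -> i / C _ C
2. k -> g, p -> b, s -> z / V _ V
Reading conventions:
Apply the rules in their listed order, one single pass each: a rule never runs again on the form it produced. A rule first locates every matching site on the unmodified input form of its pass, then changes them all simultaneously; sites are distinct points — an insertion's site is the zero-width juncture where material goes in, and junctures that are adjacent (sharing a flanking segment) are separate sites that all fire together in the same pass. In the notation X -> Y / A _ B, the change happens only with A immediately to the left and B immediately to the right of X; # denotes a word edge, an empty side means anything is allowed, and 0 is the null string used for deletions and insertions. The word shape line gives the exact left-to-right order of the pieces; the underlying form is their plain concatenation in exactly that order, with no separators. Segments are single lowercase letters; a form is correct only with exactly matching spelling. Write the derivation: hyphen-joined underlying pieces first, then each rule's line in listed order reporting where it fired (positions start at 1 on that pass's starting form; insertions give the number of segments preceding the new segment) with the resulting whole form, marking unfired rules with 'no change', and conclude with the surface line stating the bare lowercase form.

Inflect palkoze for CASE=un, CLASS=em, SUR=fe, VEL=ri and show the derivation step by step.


underlying: al-palkoze-a-set-da
1. 0 -> i / C _ C: inserts after position(s) 2, 5, 13: alipalikozeasetida
2. k -> g, p -> b, s -> z / V _ V: fires at position(s) 4, 8, 13: alibaligozeazetida
surface: alibaligozeazetida


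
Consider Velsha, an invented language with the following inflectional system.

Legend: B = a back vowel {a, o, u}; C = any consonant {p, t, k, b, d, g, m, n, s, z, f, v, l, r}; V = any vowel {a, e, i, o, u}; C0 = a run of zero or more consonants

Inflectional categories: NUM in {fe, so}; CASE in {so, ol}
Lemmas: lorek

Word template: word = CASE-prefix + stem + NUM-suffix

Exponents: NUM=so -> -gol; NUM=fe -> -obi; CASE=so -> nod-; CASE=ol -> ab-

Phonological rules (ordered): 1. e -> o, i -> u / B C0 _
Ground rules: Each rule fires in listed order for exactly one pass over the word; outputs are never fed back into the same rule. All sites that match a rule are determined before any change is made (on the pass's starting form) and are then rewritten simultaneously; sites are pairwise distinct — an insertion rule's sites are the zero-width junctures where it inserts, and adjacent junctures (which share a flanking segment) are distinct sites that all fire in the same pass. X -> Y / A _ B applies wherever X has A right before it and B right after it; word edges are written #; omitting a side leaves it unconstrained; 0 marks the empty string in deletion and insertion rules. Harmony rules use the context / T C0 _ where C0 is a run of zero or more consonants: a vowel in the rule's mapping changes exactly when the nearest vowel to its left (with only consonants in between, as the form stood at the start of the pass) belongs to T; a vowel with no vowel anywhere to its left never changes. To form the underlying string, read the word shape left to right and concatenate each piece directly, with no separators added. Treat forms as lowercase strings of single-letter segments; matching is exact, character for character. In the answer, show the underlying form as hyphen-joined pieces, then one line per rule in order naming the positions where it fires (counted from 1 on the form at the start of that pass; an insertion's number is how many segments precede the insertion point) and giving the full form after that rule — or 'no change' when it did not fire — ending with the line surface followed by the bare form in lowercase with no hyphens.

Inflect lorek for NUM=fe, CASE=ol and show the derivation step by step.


underlying: ab-lorek-obi
1. e -> o, i -> u / B C0 _: fires at position(s) 6, 10: ablorokobu
surface: ablorokobu


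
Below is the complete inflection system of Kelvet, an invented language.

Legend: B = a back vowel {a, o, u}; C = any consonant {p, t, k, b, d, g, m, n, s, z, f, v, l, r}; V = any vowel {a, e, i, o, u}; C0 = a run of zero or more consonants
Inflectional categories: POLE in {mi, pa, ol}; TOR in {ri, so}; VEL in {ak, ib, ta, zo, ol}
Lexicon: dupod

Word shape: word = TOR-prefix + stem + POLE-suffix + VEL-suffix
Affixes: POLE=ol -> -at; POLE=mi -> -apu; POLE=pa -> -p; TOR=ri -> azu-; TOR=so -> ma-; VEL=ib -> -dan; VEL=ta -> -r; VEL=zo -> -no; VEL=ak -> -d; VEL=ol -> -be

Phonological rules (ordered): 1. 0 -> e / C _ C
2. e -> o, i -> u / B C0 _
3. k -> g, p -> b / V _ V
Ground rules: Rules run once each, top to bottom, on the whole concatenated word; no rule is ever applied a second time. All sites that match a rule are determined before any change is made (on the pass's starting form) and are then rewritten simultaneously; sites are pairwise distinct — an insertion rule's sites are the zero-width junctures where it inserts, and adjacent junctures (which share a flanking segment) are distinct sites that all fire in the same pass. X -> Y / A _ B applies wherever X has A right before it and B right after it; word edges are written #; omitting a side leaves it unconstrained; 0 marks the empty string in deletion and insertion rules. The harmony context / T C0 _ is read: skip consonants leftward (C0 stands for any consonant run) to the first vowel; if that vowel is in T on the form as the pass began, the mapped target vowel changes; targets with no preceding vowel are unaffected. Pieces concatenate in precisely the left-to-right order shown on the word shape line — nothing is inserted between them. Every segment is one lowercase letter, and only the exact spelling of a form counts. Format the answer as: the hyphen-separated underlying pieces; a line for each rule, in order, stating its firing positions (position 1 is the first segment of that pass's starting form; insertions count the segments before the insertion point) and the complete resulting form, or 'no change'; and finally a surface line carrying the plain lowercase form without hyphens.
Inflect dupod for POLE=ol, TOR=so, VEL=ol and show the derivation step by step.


underlying: ma-dupod-at-be
1. 0 -> e / C _ C: inserts after position(s) 9: madupodatebe
2. e -> o, i -> u / B C0 _: fires at position(s) 10: madupodatobe
3. k -> g, p -> b / V _ V: fires at position(s) 5: madubodatobe
surface: madubodatobe


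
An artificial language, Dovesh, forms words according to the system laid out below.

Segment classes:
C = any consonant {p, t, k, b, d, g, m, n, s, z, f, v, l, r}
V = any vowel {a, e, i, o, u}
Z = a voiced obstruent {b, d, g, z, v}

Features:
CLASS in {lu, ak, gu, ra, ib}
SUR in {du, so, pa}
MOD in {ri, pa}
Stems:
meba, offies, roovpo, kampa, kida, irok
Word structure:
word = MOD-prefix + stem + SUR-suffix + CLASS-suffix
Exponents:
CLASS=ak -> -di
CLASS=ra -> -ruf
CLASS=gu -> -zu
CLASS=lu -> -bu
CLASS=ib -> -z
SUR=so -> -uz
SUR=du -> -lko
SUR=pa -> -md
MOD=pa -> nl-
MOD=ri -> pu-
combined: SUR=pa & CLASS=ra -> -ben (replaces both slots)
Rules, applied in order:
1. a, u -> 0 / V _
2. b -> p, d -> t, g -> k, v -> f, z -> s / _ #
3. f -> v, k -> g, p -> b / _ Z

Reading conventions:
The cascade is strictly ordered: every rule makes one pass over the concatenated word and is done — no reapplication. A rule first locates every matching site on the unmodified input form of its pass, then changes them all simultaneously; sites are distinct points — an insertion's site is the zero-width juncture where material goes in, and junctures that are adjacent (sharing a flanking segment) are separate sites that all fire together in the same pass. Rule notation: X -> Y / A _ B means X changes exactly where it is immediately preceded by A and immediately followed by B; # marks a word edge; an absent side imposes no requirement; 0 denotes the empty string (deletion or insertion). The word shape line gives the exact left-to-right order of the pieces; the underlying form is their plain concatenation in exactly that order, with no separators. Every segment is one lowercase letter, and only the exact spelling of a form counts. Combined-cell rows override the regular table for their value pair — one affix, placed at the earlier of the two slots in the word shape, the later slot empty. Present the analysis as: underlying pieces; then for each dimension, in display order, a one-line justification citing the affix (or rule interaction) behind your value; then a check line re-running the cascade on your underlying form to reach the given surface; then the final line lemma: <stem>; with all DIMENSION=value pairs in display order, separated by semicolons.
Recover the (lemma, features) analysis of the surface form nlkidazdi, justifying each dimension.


underlying: nl-kida-uz-di
CLASS=ak - signalled by the affix -di
SUR=so - signalled by the affix -uz
MOD=pa - signalled by the affix nl-
check: nlkidauzdi -> nlkidazdi -> nlkidazdi -> nlkidazdi
lemma: kida; CLASS=ak; SUR=so; MOD=pa


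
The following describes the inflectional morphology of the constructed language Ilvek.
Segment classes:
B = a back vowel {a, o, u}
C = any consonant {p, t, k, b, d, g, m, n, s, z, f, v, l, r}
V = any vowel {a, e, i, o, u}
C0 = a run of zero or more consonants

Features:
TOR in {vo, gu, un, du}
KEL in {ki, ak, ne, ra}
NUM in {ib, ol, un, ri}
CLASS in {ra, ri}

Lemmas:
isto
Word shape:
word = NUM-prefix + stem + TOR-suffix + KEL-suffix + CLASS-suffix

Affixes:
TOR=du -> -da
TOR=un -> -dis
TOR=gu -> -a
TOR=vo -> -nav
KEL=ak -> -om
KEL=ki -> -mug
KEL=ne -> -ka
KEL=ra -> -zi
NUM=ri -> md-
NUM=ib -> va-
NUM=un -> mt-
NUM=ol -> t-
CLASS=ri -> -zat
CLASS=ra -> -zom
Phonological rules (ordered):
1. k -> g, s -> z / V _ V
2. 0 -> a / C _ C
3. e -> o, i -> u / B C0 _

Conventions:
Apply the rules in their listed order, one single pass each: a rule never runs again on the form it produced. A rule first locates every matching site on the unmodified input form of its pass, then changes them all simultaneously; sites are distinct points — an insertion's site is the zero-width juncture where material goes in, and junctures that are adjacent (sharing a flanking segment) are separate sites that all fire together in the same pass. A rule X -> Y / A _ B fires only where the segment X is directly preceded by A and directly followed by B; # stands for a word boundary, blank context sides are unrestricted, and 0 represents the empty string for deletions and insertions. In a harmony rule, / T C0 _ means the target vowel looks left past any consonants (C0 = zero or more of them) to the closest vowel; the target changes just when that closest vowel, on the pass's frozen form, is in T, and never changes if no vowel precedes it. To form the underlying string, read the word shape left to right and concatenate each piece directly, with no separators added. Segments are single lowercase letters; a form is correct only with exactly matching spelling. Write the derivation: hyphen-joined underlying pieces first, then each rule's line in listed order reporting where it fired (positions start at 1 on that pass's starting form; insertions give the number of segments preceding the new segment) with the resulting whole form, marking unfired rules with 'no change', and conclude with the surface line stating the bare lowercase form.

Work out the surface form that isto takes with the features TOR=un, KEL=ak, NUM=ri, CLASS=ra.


underlying: md-isto-dis-om-zom
1. k -> g, s -> z / V _ V: fires at position(s) 9: mdistodizomzom
2. 0 -> a / C _ C: inserts after position(s) 1, 4, 11: madisatodizomazom
3. e -> o, i -> u / B C0 _: fires at position(s) 4, 10: madusatoduzomazom
surface: madusatoduzomazom


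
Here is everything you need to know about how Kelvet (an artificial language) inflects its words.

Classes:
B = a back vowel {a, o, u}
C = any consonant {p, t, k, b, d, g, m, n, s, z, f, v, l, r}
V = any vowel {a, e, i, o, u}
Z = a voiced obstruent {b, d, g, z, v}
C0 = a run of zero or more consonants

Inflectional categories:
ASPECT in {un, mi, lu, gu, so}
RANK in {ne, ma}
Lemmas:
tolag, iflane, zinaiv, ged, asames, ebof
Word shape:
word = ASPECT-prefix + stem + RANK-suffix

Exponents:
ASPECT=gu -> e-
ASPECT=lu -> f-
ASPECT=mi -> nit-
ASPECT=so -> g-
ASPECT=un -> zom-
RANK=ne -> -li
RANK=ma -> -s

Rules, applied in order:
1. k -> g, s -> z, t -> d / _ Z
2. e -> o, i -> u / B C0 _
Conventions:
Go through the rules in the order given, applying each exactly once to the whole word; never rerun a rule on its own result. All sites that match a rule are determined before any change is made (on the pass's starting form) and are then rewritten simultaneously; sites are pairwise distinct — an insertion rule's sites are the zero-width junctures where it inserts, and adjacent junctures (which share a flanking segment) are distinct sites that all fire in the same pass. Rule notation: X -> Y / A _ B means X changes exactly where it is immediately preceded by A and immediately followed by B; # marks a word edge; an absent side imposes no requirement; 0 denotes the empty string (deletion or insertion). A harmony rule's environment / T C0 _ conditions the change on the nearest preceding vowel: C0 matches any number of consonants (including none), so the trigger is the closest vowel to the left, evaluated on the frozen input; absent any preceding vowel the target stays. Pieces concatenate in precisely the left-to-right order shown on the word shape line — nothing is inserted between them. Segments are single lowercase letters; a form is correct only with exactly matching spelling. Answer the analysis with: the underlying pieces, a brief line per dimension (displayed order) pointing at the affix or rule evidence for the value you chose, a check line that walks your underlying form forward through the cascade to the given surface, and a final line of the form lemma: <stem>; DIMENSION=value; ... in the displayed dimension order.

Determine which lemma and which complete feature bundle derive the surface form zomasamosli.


underlying: zom-asames-li
ASPECT=un - signalled by the affix zom-
RANK=ne - signalled by the affix -li
check: zomasamesli -> zomasamesli -> zomasamosli
lemma: asames; ASPECT=un; RANK=ne


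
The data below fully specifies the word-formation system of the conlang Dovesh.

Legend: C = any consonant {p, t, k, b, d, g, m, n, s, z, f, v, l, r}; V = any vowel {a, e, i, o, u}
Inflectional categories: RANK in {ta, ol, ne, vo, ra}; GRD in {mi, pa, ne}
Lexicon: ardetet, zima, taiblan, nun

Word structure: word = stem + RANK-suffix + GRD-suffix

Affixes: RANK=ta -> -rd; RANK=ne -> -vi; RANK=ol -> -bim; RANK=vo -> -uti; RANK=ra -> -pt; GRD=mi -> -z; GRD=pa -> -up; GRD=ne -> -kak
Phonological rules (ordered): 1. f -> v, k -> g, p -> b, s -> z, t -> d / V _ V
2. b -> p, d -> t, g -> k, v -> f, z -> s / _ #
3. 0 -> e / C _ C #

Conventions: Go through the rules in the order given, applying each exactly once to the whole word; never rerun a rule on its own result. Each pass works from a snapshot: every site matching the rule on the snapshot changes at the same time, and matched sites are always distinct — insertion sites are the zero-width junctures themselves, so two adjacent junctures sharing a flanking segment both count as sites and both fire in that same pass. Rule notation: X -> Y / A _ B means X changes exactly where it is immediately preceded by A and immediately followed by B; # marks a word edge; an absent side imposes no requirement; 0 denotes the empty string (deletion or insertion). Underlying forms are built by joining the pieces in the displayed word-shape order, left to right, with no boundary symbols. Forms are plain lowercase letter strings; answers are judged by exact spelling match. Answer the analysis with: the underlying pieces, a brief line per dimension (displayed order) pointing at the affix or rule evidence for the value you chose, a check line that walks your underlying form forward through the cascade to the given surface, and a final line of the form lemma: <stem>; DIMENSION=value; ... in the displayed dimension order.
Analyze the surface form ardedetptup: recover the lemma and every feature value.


underlying: ardetet-pt-up
RANK=ra - signalled by the affix -pt
GRD=pa - signalled by the affix -up
check: ardetetptup -> ardedetptup -> ardedetptup -> ardedetptup
lemma: ardetet; RANK=ra; GRD=pa
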